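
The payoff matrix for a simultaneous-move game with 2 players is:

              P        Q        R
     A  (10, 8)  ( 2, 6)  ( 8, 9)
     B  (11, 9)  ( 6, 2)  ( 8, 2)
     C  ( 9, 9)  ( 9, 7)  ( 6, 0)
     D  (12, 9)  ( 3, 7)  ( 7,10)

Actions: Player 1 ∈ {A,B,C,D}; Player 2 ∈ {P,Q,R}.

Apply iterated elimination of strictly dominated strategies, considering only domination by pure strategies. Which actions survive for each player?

IESDS → P1:{A,B,D} P2:{P,R}

P2 drop Q (P beats it: A:8>6 B:9>2 C:9>7 D:9>7)
P1 drop C (A beats it: P:10>9 R:8>6)
P1→{A,B,D} P2→{P,R}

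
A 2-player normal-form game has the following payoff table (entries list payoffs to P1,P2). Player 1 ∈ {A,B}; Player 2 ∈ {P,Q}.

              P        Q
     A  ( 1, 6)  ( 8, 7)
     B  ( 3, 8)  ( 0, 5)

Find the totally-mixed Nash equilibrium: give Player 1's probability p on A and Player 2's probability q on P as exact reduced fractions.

p=3/4, q=4/5

P1 indiff ⇒ q·1+(1-q)·8 = q·3+(1-q)·0 ⇒ q(-2) = (1-q)(-8) ⇒ q = 4/5
P2 indiff ⇒ p·6+(1-p)·8 = p·7+(1-p)·5 ⇒ p(-1) = (1-p)(-3) ⇒ p = 3/4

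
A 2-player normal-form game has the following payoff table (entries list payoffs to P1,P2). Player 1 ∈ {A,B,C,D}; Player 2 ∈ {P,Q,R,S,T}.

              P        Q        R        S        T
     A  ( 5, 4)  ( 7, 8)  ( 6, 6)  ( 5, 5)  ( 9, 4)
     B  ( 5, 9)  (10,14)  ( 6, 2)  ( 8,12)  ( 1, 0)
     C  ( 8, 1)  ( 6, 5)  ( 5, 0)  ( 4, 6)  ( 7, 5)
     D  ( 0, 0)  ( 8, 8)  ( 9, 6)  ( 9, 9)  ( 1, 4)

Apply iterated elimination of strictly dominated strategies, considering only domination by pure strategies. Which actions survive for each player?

P2 drop P (Q beats it: A:8>4 B:14>9 C:5>1 D:8>0)
P1 drop C (A beats it: Q:7>6 R:6>5 S:5>4 T:9>7)
P2 drop R (Q beats it: A:8>6 B:14>2 D:8>6)
P2 drop T (Q beats it: A:8>4 B:14>0 D:8>4)
P1 drop A (B beats it: Q:10>7 S:8>5)
P1→{B,D} P2→{Q,S}

Survivors P1:{B,D} P2:{Q,S}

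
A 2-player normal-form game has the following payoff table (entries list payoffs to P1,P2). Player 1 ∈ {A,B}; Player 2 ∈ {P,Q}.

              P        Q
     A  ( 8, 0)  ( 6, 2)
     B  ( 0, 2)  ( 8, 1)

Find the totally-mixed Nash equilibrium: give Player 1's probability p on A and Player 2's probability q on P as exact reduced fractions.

P1 indiff ⇒ q·8+(1-q)·6 = q·0+(1-q)·8 ⇒ q(8) = (1-q)(2) ⇒ q = 1/5
P2 indiff ⇒ p·0+(1-p)·2 = p·2+(1-p)·1 ⇒ p(-2) = (1-p)(-1) ⇒ p = 1/3

(p,q) = (1/3, 1/5)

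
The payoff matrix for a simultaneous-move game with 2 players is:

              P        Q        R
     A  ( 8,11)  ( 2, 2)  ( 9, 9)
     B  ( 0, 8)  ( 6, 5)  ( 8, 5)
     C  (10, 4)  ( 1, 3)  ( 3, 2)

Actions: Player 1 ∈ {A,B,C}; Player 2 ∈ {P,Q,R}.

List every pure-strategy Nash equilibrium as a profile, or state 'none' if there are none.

Nash profiles: (C,P)

(A,P): not NE [P1→C gives 10>8]
(A,Q): not NE [P1→B gives 6>2; P2→P gives 11>2]
(A,R): not NE [P2→P gives 11>9]
(B,P): not NE [P1→C gives 10>0]
(B,Q): not NE [P2→P gives 8>5]
(B,R): not NE [P1→A gives 9>8; P2→P gives 8>5]
(C,P): NE
(C,Q): not NE [P1→B gives 6>1; P2→P gives 4>3]
(C,R): not NE [P1→A gives 9>3; P2→P gives 4>2]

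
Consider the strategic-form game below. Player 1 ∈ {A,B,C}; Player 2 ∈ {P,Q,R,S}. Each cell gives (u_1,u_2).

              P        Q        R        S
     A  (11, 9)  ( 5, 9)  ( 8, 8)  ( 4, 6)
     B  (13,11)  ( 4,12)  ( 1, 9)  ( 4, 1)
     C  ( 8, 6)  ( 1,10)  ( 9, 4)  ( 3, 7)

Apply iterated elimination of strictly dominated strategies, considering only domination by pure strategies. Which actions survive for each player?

P2 drop R (P beats it: A:9>8 B:11>9 C:6>4)
P1 drop C (A beats it: P:11>8 Q:5>1 S:4>3)
P2 drop S (P beats it: A:9>6 B:11>1)
P1→{A,B} P2→{P,Q}

IESDS → P1:{A,B} P2:{P,Q}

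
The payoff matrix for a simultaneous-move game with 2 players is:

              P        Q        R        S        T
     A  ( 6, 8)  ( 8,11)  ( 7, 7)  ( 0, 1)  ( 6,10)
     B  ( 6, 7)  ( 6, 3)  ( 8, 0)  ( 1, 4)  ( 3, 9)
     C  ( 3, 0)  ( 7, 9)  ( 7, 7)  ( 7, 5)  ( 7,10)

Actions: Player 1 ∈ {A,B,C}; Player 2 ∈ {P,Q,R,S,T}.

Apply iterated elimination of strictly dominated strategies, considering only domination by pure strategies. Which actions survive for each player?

Remaining: P1:{A,C} P2:{Q,T}

P2 drop P (T beats it: A:10>8 B:9>7 C:10>0)
P2 drop R (Q beats it: A:11>7 B:3>0 C:9>7)
P1 drop B (C beats it: Q:7>6 S:7>1 T:7>3)
P2 drop S (Q beats it: A:11>1 C:9>5)
P1→{A,C} P2→{Q,T}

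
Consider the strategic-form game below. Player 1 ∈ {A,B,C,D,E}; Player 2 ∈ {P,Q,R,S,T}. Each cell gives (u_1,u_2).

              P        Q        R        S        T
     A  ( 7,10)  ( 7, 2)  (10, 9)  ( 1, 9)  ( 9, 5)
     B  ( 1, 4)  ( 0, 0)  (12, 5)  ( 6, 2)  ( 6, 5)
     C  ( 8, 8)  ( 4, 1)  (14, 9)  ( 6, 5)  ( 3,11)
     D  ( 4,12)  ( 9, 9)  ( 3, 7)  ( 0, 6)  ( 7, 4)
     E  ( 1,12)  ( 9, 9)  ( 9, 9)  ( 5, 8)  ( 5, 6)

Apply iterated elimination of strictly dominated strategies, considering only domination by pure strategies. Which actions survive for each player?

P2 drop Q (P beats it: A:10>2 B:4>0 C:8>1 D:12>9 E:12>9)
P1 drop D (A beats it: P:7>4 R:10>3 S:1>0 T:9>7)
P2 drop S (P beats it: A:10>9 B:4>2 C:8>5 E:12>8)
P1 drop E (A beats it: P:7>1 R:10>9 T:9>5)
P1→{A,B,C} P2→{P,R,T}

Remaining: P1:{A,B,C} P2:{P,R,T}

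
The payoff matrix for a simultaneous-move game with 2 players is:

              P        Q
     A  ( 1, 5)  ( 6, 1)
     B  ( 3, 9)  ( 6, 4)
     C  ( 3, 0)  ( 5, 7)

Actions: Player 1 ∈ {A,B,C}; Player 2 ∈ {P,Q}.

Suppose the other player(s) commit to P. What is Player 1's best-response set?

BR_1 = {B,C}

u_1(A vs P) = 1
u_1(B vs P) = 3
u_1(C vs P) = 3
max payoff 3 at {B,C}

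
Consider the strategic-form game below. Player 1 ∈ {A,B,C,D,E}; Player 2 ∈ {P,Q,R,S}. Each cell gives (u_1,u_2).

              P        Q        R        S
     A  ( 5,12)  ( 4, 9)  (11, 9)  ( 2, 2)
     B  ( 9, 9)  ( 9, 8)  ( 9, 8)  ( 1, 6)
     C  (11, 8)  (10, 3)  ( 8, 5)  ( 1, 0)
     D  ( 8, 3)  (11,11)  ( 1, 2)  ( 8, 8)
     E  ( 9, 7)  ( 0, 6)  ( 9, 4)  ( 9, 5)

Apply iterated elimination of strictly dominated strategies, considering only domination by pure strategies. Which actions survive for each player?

P2 drop R (P beats it: A:12>9 B:9>8 C:8>5 D:3>2 E:7>4)
P1 drop A (D beats it: P:8>5 Q:11>4 S:8>2)
P2 drop S (Q beats it: B:8>6 C:3>0 D:11>8 E:6>5)
P1 drop B (C beats it: P:11>9 Q:10>9)
P1 drop E (C beats it: P:11>9 Q:10>0)
P1→{C,D} P2→{P,Q}

Remaining: P1:{C,D} P2:{P,Q}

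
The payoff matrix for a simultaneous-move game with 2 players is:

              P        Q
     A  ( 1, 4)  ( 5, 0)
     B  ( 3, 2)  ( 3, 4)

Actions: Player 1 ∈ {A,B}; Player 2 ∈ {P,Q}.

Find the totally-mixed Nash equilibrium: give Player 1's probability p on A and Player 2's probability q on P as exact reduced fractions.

P1 indiff ⇒ q·1+(1-q)·5 = q·3+(1-q)·3 ⇒ q(-2) = (1-q)(-2) ⇒ q = 1/2
P2 indiff ⇒ p·4+(1-p)·2 = p·0+(1-p)·4 ⇒ p(4) = (1-p)(2) ⇒ p = 1/3

(p,q) = (1/3, 1/2)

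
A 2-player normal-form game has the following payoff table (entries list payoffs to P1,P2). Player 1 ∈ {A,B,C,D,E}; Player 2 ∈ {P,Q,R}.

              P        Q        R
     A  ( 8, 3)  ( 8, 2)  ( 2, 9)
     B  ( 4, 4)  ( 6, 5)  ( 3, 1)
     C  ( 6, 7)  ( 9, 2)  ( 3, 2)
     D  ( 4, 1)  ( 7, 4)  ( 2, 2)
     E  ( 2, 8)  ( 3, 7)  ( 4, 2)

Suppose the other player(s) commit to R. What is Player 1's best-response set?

argmax u_1 = {E}

u_1(A vs R) = 2
u_1(B vs R) = 3
u_1(C vs R) = 3
u_1(D vs R) = 2
u_1(E vs R) = 4
max payoff 4 at {E}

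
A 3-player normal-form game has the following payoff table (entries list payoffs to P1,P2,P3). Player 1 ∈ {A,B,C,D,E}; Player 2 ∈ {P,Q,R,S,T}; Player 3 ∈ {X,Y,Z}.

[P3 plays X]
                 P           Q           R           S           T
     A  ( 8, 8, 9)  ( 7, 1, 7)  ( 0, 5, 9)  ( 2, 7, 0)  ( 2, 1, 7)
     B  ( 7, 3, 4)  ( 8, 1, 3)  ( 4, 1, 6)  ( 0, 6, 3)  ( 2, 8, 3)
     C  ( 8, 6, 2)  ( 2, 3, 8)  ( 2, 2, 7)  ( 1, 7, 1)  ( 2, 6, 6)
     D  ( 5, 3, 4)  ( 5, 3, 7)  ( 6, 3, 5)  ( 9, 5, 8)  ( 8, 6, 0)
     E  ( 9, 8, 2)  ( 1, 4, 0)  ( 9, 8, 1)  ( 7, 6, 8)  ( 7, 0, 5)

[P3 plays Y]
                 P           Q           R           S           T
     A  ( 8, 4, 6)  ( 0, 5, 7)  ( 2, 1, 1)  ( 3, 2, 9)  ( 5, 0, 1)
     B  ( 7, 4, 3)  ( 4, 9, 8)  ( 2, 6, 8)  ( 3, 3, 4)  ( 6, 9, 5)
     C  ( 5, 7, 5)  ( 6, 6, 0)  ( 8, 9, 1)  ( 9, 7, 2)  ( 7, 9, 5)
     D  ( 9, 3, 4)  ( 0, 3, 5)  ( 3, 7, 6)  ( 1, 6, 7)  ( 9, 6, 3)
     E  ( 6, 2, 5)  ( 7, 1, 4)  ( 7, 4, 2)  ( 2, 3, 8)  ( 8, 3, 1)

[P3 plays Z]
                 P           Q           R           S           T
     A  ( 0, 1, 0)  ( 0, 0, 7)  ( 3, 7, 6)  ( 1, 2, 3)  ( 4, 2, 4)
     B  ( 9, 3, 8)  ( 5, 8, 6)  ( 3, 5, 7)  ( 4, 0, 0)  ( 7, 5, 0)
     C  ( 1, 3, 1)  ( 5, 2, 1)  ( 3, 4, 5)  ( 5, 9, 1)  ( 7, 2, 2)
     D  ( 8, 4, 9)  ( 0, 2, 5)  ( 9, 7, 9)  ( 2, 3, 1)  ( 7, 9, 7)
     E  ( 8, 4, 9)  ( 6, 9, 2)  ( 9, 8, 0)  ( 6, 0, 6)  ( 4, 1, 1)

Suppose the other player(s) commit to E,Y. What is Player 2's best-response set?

BR_2 = {R}

u_2(P vs E,Y) = 2
u_2(Q vs E,Y) = 1
u_2(R vs E,Y) = 4
u_2(S vs E,Y) = 3
u_2(T vs E,Y) = 3
max payoff 4 at {R}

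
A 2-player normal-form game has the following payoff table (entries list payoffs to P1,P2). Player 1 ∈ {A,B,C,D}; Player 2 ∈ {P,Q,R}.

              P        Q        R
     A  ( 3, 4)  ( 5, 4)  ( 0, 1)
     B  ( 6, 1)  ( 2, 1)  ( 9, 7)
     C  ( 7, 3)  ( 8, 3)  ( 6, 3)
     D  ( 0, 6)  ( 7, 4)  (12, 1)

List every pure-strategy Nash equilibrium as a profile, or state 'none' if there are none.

(A,P): not NE [P1→C gives 7>3]
(A,Q): not NE [P1→C gives 8>5]
(A,R): not NE [P1→D gives 12>0; P2→Q gives 4>1]
(B,P): not NE [P1→C gives 7>6; P2→R gives 7>1]
(B,Q): not NE [P1→C gives 8>2; P2→R gives 7>1]
(B,R): not NE [P1→D gives 12>9]
(C,P): NE
(C,Q): NE
(C,R): not NE [P1→D gives 12>6]
(D,P): not NE [P1→C gives 7>0]
(D,Q): not NE [P1→C gives 8>7; P2→P gives 6>4]
(D,R): not NE [P2→P gives 6>1]

Nash profiles: (C,P), (C,Q)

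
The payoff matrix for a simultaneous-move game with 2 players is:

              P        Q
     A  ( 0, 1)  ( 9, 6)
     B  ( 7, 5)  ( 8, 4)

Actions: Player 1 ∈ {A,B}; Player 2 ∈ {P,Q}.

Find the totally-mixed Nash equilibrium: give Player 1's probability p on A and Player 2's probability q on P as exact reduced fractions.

P1 indiff ⇒ q·0+(1-q)·9 = q·7+(1-q)·8 ⇒ q(-7) = (1-q)(-1) ⇒ q = 1/8
P2 indiff ⇒ p·1+(1-p)·5 = p·6+(1-p)·4 ⇒ p(-5) = (1-p)(-1) ⇒ p = 1/6

p=1/6, q=1/8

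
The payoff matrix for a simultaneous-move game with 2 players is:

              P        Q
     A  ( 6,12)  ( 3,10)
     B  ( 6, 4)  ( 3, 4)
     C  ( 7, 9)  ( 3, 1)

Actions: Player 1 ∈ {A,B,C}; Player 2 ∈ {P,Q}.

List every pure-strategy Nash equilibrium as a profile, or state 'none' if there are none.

(A,P): not NE [P1→C gives 7>6]
(A,Q): not NE [P2→P gives 12>10]
(B,P): not NE [P1→C gives 7>6]
(B,Q): NE
(C,P): NE
(C,Q): not NE [P2→P gives 9>1]

PSNE = {(B,Q), (C,P)}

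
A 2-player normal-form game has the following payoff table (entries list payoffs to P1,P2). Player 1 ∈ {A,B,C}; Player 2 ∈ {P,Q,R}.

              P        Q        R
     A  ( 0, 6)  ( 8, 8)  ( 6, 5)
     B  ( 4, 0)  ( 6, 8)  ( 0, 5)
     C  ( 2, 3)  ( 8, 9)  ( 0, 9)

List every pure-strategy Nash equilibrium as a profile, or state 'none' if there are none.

Nash profiles: (A,Q), (C,Q)

(A,P): not NE [P1→B gives 4>0; P2→Q gives 8>6]
(A,Q): NE
(A,R): not NE [P2→Q gives 8>5]
(B,P): not NE [P2→Q gives 8>0]
(B,Q): not NE [P1→C gives 8>6]
(B,R): not NE [P1→A gives 6>0; P2→Q gives 8>5]
(C,P): not NE [P1→B gives 4>2; P2→R gives 9>3]
(C,Q): NE
(C,R): not NE [P1→A gives 6>0]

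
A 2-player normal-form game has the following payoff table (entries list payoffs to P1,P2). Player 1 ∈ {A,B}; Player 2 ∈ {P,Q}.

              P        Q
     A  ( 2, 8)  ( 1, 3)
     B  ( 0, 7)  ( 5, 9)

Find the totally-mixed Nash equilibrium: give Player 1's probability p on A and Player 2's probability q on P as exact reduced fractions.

P1 indiff ⇒ q·2+(1-q)·1 = q·0+(1-q)·5 ⇒ q(2) = (1-q)(4) ⇒ q = 2/3
P2 indiff ⇒ p·8+(1-p)·7 = p·3+(1-p)·9 ⇒ p(5) = (1-p)(2) ⇒ p = 2/7

P1 mixes 2/7 on A; P2 mixes 2/3 on P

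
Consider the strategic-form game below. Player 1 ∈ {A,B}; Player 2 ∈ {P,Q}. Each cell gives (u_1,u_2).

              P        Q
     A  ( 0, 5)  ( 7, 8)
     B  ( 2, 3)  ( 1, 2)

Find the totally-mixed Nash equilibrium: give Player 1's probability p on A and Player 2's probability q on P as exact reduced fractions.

P1 indiff ⇒ q·0+(1-q)·7 = q·2+(1-q)·1 ⇒ q(-2) = (1-q)(-6) ⇒ q = 3/4
P2 indiff ⇒ p·5+(1-p)·3 = p·8+(1-p)·2 ⇒ p(-3) = (1-p)(-1) ⇒ p = 1/4

p=1/4, q=3/4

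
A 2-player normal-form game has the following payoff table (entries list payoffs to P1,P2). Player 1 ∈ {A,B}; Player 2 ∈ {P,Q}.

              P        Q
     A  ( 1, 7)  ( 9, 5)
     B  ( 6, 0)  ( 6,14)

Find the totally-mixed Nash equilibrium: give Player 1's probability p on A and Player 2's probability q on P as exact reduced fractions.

P1 mixes 7/8 on A; P2 mixes 3/8 on P

P1 indiff ⇒ q·1+(1-q)·9 = q·6+(1-q)·6 ⇒ q(-5) = (1-q)(-3) ⇒ q = 3/8
P2 indiff ⇒ p·7+(1-p)·0 = p·5+(1-p)·14 ⇒ p(2) = (1-p)(14) ⇒ p = 7/8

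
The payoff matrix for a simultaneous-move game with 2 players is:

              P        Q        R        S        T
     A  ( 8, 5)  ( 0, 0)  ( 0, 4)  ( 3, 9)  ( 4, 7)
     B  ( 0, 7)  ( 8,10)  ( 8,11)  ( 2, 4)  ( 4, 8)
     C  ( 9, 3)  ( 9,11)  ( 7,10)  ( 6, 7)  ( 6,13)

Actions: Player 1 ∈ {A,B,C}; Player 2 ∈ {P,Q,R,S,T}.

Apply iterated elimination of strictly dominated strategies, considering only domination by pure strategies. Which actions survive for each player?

P1 drop A (C beats it: P:9>8 Q:9>0 R:7>0 S:6>3 T:6>4)
P2 drop P (Q beats it: B:10>7 C:11>3)
P2 drop S (Q beats it: B:10>4 C:11>7)
P1→{B,C} P2→{Q,R,T}

Remaining: P1:{B,C} P2:{Q,R,T}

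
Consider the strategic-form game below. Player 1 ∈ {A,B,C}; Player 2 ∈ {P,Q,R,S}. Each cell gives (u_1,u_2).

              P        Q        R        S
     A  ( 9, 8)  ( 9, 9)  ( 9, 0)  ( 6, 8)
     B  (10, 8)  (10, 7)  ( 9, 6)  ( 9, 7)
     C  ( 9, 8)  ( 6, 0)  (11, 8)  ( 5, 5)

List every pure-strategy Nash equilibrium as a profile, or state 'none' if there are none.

NE set: (B,P), (C,R)

(A,P): not NE [P1→B gives 10>9; P2→Q gives 9>8]
(A,Q): not NE [P1→B gives 10>9]
(A,R): not NE [P1→C gives 11>9; P2→Q gives 9>0]
(A,S): not NE [P1→B gives 9>6; P2→Q gives 9>8]
(B,P): NE
(B,Q): not NE [P2→P gives 8>7]
(B,R): not NE [P1→C gives 11>9; P2→P gives 8>6]
(B,S): not NE [P2→P gives 8>7]
(C,P): not NE [P1→B gives 10>9]
(C,Q): not NE [P1→B gives 10>6; P2→R gives 8>0]
(C,R): NE
(C,S): not NE [P1→B gives 9>5; P2→R gives 8>5]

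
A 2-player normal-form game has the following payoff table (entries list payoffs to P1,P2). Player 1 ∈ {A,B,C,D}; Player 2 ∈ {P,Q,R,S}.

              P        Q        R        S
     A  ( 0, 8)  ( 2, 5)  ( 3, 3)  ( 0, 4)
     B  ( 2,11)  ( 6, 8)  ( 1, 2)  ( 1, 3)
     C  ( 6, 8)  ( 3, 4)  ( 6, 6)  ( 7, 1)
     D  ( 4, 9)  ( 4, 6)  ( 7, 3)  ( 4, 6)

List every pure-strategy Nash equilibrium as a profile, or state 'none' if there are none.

(A,P): not NE [P1→C gives 6>0]
(A,Q): not NE [P1→B gives 6>2; P2→P gives 8>5]
(A,R): not NE [P1→D gives 7>3; P2→P gives 8>3]
(A,S): not NE [P1→C gives 7>0; P2→P gives 8>4]
(B,P): not NE [P1→C gives 6>2]
(B,Q): not NE [P2→P gives 11>8]
(B,R): not NE [P1→D gives 7>1; P2→P gives 11>2]
(B,S): not NE [P1→C gives 7>1; P2→P gives 11>3]
(C,P): NE
(C,Q): not NE [P1→B gives 6>3; P2→P gives 8>4]
(C,R): not NE [P1→D gives 7>6; P2→P gives 8>6]
(C,S): not NE [P2→P gives 8>1]
(D,P): not NE [P1→C gives 6>4]
(D,Q): not NE [P1→B gives 6>4; P2→P gives 9>6]
(D,R): not NE [P2→P gives 9>3]
(D,S): not NE [P1→C gives 7>4; P2→P gives 9>6]

Nash profiles: (C,P)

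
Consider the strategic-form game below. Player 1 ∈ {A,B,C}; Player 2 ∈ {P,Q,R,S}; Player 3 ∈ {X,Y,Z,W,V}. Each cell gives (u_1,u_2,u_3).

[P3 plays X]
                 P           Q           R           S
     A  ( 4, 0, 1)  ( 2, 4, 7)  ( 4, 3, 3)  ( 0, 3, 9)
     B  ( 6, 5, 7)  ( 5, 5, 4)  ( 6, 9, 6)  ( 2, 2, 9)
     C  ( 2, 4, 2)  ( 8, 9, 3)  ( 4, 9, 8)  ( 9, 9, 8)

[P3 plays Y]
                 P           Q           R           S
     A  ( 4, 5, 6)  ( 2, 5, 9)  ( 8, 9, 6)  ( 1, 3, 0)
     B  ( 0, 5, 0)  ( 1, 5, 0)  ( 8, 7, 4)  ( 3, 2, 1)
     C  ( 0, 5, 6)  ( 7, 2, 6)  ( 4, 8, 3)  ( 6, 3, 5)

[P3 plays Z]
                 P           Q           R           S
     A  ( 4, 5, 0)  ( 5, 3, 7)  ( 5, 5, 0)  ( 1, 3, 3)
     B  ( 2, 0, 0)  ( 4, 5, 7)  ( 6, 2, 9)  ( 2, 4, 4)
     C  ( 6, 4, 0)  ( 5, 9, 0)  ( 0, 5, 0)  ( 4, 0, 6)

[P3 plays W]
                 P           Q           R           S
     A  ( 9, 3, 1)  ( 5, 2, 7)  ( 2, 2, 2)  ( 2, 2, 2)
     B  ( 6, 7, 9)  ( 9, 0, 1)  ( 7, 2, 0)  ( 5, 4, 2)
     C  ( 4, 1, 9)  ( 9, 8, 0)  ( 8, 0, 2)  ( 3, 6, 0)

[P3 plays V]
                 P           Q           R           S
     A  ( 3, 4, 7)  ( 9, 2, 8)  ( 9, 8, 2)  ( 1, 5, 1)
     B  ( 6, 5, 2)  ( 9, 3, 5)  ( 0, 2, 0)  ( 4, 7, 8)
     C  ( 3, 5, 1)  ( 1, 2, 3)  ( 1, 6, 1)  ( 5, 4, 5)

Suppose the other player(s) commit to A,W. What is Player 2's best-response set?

argmax u_2 = {P}

u_2(P vs A,W) = 3
u_2(Q vs A,W) = 2
u_2(R vs A,W) = 2
u_2(S vs A,W) = 2
max payoff 3 at {P}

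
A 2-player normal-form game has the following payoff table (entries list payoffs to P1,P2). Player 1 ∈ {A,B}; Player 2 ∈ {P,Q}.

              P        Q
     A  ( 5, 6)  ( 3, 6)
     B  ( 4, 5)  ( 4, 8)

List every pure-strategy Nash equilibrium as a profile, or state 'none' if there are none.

NE set: (A,P), (B,Q)

(A,P): NE
(A,Q): not NE [P1→B gives 4>3]
(B,P): not NE [P1→A gives 5>4; P2→Q gives 8>5]
(B,Q): NE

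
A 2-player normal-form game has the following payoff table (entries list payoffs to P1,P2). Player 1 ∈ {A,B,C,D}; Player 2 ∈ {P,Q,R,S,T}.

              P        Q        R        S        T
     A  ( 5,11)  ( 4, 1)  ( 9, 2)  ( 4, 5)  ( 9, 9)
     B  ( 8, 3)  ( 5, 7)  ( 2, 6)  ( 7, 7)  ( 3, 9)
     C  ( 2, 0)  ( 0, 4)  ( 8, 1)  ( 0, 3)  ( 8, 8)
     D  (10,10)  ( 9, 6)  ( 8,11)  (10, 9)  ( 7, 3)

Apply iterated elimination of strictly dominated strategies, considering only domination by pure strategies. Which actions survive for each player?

Survivors P1:{A,D} P2:{P,R}

P1 drop B (D beats it: P:10>8 Q:9>5 R:8>2 S:10>7 T:7>3)
P1 drop C (A beats it: P:5>2 Q:4>0 R:9>8 S:4>0 T:9>8)
P2 drop Q (P beats it: A:11>1 D:10>6)
P2 drop S (P beats it: A:11>5 D:10>9)
P2 drop T (P beats it: A:11>9 D:10>3)
P1→{A,D} P2→{P,R}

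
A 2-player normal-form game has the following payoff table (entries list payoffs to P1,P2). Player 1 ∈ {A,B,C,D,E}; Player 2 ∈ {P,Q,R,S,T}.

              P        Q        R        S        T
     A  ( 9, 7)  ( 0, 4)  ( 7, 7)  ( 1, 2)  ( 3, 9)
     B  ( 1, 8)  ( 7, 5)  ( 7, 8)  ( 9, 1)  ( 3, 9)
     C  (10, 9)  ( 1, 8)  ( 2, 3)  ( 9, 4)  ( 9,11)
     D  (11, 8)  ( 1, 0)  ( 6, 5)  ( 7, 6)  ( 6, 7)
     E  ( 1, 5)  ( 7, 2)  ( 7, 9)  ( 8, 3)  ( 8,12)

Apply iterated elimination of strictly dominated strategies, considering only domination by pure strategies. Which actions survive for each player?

IESDS → P1:{C,D} P2:{P,T}

P2 drop Q (P beats it: A:7>4 B:8>5 C:9>8 D:8>0 E:5>2)
P2 drop R (T beats it: A:9>7 B:9>8 C:11>3 D:7>5 E:12>9)
P1 drop A (C beats it: P:10>9 S:9>1 T:9>3)
P1 drop E (C beats it: P:10>1 S:9>8 T:9>8)
P2 drop S (P beats it: B:8>1 C:9>4 D:8>6)
P1 drop B (C beats it: P:10>1 T:9>3)
P1→{C,D} P2→{P,T}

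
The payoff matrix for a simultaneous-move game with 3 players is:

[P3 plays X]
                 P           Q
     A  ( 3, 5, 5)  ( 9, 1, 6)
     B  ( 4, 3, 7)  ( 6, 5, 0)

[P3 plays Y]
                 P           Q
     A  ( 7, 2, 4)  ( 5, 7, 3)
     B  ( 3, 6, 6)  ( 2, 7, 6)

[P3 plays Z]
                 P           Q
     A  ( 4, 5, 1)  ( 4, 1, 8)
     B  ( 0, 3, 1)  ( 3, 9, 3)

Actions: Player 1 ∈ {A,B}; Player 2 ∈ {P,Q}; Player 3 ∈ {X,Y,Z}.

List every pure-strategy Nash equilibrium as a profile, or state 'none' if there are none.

PSNE: ∅

(A,P,X): not NE [P1→B gives 4>3]
(A,P,Y): not NE [P2→Q gives 7>2; P3→X gives 5>4]
(A,P,Z): not NE [P3→X gives 5>1]
(A,Q,X): not NE [P2→P gives 5>1; P3→Z gives 8>6]
(A,Q,Y): not NE [P3→Z gives 8>3]
(A,Q,Z): not NE [P2→P gives 5>1]
(B,P,X): not NE [P2→Q gives 5>3]
(B,P,Y): not NE [P1→A gives 7>3; P2→Q gives 7>6; P3→X gives 7>6]
(B,P,Z): not NE [P1→A gives 4>0; P2→Q gives 9>3; P3→X gives 7>1]
(B,Q,X): not NE [P1→A gives 9>6; P3→Y gives 6>0]
(B,Q,Y): not NE [P1→A gives 5>2]
(B,Q,Z): not NE [P1→A gives 4>3; P3→Y gives 6>3]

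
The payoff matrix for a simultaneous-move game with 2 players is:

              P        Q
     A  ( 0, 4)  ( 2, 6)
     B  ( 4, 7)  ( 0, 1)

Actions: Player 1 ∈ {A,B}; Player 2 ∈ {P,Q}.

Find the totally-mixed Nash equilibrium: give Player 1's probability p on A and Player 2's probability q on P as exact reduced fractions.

P1 indiff ⇒ q·0+(1-q)·2 = q·4+(1-q)·0 ⇒ q(-4) = (1-q)(-2) ⇒ q = 1/3
P2 indiff ⇒ p·4+(1-p)·7 = p·6+(1-p)·1 ⇒ p(-2) = (1-p)(-6) ⇒ p = 3/4

(p,q) = (3/4, 1/3)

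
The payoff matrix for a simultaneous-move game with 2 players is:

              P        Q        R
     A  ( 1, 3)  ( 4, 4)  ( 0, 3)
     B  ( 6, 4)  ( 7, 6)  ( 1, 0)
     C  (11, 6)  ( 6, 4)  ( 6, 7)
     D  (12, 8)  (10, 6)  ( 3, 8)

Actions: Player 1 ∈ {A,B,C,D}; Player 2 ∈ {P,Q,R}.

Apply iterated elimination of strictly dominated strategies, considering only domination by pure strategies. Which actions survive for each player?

P1 drop A (B beats it: P:6>1 Q:7>4 R:1>0)
P1 drop B (D beats it: P:12>6 Q:10>7 R:3>1)
P2 drop Q (P beats it: C:6>4 D:8>6)
P1→{C,D} P2→{P,R}

IESDS → P1:{C,D} P2:{P,R}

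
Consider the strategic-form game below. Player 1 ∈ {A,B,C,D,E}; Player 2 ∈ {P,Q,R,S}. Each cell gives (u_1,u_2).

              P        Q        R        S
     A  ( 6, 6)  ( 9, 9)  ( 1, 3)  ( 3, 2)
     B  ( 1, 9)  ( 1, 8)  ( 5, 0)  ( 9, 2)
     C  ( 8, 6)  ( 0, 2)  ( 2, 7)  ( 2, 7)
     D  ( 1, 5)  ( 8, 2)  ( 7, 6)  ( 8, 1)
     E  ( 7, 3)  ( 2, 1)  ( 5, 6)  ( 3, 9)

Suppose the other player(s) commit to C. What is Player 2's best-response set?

u_2(P vs C) = 6
u_2(Q vs C) = 2
u_2(R vs C) = 7
u_2(S vs C) = 7
max payoff 7 at {R,S}

P2 best: {R,S}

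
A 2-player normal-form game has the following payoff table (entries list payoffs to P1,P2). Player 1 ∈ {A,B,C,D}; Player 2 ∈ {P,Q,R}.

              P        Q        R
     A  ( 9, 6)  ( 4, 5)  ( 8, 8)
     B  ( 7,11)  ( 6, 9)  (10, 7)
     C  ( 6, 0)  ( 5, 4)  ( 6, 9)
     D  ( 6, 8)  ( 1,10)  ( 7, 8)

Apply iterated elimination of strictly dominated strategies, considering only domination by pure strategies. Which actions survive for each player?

P1 drop C (B beats it: P:7>6 Q:6>5 R:10>6)
P1 drop D (A beats it: P:9>6 Q:4>1 R:8>7)
P2 drop Q (P beats it: A:6>5 B:11>9)
P1→{A,B} P2→{P,R}

Survivors P1:{A,B} P2:{P,R}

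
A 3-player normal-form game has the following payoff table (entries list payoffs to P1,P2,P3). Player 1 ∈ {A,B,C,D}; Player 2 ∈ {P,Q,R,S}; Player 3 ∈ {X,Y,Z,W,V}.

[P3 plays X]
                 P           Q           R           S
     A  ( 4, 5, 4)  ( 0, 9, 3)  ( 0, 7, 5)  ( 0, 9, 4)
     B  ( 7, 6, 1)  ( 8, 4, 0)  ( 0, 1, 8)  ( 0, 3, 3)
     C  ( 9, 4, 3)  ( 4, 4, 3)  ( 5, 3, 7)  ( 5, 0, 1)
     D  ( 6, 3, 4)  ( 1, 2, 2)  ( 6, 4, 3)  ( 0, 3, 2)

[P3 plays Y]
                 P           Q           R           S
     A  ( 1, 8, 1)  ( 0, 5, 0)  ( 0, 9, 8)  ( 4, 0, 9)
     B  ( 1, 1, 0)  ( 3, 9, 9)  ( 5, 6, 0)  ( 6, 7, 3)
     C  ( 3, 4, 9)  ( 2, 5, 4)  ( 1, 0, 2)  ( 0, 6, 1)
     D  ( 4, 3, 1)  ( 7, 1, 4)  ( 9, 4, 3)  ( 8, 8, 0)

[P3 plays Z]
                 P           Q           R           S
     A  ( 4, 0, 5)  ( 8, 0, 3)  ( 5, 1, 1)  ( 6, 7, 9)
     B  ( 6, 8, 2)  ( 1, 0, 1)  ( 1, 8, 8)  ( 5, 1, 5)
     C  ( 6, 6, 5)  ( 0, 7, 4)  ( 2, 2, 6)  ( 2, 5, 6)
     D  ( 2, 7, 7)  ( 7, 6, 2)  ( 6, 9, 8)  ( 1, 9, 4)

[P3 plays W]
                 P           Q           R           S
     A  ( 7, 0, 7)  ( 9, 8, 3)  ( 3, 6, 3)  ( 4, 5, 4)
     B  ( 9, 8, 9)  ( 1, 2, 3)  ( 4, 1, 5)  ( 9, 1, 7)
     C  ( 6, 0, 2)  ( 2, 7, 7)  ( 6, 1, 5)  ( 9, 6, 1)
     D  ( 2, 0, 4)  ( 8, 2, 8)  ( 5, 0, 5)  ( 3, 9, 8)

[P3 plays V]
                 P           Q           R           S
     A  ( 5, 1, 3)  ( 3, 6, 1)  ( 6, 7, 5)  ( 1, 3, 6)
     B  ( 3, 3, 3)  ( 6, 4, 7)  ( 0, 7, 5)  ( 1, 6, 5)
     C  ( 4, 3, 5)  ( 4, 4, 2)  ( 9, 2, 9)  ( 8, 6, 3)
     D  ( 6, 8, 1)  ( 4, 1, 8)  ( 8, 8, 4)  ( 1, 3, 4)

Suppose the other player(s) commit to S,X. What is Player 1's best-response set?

argmax u_1 = {C}

u_1(A vs S,X) = 0
u_1(B vs S,X) = 0
u_1(C vs S,X) = 5
u_1(D vs S,X) = 0
max payoff 5 at {C}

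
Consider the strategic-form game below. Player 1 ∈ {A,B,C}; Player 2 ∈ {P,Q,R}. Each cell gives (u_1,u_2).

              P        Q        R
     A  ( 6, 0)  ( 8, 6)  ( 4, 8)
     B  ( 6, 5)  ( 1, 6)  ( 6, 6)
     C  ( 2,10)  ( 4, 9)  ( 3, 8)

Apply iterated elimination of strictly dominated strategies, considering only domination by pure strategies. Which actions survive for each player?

Remaining: P1:{A,B} P2:{Q,R}

P1 drop C (A beats it: P:6>2 Q:8>4 R:4>3)
P2 drop P (Q beats it: A:6>0 B:6>5)
P1→{A,B} P2→{Q,R}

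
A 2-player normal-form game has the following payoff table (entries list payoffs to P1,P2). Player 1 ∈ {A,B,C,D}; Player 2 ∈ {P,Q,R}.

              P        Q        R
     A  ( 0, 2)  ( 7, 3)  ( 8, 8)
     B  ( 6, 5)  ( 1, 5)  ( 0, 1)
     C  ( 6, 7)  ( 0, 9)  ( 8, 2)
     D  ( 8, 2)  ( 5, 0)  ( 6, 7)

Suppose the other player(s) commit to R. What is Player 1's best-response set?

u_1(A vs R) = 8
u_1(B vs R) = 0
u_1(C vs R) = 8
u_1(D vs R) = 6
max payoff 8 at {A,C}

P1 best: {A,C}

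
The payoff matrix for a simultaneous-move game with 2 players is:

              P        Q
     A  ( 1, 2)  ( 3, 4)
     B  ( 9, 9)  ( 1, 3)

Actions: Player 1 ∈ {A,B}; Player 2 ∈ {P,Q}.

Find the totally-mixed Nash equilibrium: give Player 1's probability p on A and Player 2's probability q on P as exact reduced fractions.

P1 indiff ⇒ q·1+(1-q)·3 = q·9+(1-q)·1 ⇒ q(-8) = (1-q)(-2) ⇒ q = 1/5
P2 indiff ⇒ p·2+(1-p)·9 = p·4+(1-p)·3 ⇒ p(-2) = (1-p)(-6) ⇒ p = 3/4

(p,q) = (3/4, 1/5)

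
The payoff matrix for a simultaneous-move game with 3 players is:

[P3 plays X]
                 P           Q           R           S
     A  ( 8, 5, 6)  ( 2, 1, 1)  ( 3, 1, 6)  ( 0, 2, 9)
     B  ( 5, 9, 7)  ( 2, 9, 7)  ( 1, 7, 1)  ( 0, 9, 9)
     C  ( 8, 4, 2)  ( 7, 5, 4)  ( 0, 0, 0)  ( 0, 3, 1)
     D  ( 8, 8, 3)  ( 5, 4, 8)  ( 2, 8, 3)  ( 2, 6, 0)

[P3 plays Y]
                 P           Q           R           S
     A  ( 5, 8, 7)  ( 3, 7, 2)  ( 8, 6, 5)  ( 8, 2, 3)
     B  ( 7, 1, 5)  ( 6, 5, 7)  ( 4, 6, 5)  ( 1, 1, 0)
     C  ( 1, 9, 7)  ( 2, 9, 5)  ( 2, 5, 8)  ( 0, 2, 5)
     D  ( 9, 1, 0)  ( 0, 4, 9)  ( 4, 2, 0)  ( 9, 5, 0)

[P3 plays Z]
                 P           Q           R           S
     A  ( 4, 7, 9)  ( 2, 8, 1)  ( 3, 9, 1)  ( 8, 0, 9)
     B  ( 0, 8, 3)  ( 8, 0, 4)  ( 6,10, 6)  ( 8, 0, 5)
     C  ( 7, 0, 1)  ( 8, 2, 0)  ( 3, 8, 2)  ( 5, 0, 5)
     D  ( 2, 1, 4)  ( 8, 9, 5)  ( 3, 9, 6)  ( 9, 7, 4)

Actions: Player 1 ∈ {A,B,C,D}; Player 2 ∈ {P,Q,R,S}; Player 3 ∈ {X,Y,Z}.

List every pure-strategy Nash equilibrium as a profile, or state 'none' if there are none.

NE set: (B,R,Z)

(A,P,X): not NE [P3→Z gives 9>6]
(A,P,Y): not NE [P1→D gives 9>5; P3→Z gives 9>7]
(A,P,Z): not NE [P1→C gives 7>4; P2→R gives 9>7]
(A,Q,X): not NE [P1→C gives 7>2; P2→P gives 5>1; P3→Y gives 2>1]
(A,Q,Y): not NE [P1→B gives 6>3; P2→P gives 8>7]
(A,Q,Z): not NE [P1→D gives 8>2; P2→R gives 9>8; P3→Y gives 2>1]
(A,R,X): not NE [P2→P gives 5>1]
(A,R,Y): not NE [P2→P gives 8>6; P3→X gives 6>5]
(A,R,Z): not NE [P1→B gives 6>3; P3→X gives 6>1]
(A,S,X): not NE [P1→D gives 2>0; P2→P gives 5>2]
(A,S,Y): not NE [P1→D gives 9>8; P2→P gives 8>2; P3→Z gives 9>3]
(A,S,Z): not NE [P1→D gives 9>8; P2→R gives 9>0]
(B,P,X): not NE [P1→D gives 8>5]
(B,P,Y): not NE [P1→D gives 9>7; P2→R gives 6>1; P3→X gives 7>5]
(B,P,Z): not NE [P1→C gives 7>0; P2→R gives 10>8; P3→X gives 7>3]
(B,Q,X): not NE [P1→C gives 7>2]
(B,Q,Y): not NE [P2→R gives 6>5]
(B,Q,Z): not NE [P2→R gives 10>0; P3→Y gives 7>4]
(B,R,X): not NE [P1→A gives 3>1; P2→S gives 9>7; P3→Z gives 6>1]
(B,R,Y): not NE [P1→A gives 8>4; P3→Z gives 6>5]
(B,R,Z): NE
(B,S,X): not NE [P1→D gives 2>0]
(B,S,Y): not NE [P1→D gives 9>1; P2→R gives 6>1; P3→X gives 9>0]
(B,S,Z): not NE [P1→D gives 9>8; P2→R gives 10>0; P3→X gives 9>5]
(C,P,X): not NE [P2→Q gives 5>4; P3→Y gives 7>2]
(C,P,Y): not NE [P1→D gives 9>1]
(C,P,Z): not NE [P2→R gives 8>0; P3→Y gives 7>1]
(C,Q,X): not NE [P3→Y gives 5>4]
(C,Q,Y): not NE [P1→B gives 6>2]
(C,Q,Z): not NE [P2→R gives 8>2; P3→Y gives 5>0]
(C,R,X): not NE [P1→A gives 3>0; P2→Q gives 5>0; P3→Y gives 8>0]
(C,R,Y): not NE [P1→A gives 8>2; P2→Q gives 9>5]
(C,R,Z): not NE [P1→B gives 6>3; P3→Y gives 8>2]
(C,S,X): not NE [P1→D gives 2>0; P2→Q gives 5>3; P3→Z gives 5>1]
(C,S,Y): not NE [P1→D gives 9>0; P2→Q gives 9>2]
(C,S,Z): not NE [P1→D gives 9>5; P2→R gives 8>0]
(D,P,X): not NE [P3→Z gives 4>3]
(D,P,Y): not NE [P2→S gives 5>1; P3→Z gives 4>0]
(D,P,Z): not NE [P1→C gives 7>2; P2→R gives 9>1]
(D,Q,X): not NE [P1→C gives 7>5; P2→R gives 8>4; P3→Y gives 9>8]
(D,Q,Y): not NE [P1→B gives 6>0; P2→S gives 5>4]
(D,Q,Z): not NE [P3→Y gives 9>5]
(D,R,X): not NE [P1→A gives 3>2; P3→Z gives 6>3]
(D,R,Y): not NE [P1→A gives 8>4; P2→S gives 5>2; P3→Z gives 6>0]
(D,R,Z): not NE [P1→B gives 6>3]
(D,S,X): not NE [P2→R gives 8>6; P3→Z gives 4>0]
(D,S,Y): not NE [P3→Z gives 4>0]
(D,S,Z): not NE [P2→R gives 9>7]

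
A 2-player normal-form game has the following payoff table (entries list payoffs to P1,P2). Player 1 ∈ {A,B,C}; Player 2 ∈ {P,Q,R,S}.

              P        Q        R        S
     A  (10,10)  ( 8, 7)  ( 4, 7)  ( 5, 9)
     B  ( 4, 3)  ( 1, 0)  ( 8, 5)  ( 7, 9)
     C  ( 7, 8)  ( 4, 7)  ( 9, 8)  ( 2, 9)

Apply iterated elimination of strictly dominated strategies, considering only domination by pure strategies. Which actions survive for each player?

P2 drop Q (P beats it: A:10>7 B:3>0 C:8>7)
P2 drop R (S beats it: A:9>7 B:9>5 C:9>8)
P1 drop C (A beats it: P:10>7 S:5>2)
P1→{A,B} P2→{P,S}

Survivors P1:{A,B} P2:{P,S}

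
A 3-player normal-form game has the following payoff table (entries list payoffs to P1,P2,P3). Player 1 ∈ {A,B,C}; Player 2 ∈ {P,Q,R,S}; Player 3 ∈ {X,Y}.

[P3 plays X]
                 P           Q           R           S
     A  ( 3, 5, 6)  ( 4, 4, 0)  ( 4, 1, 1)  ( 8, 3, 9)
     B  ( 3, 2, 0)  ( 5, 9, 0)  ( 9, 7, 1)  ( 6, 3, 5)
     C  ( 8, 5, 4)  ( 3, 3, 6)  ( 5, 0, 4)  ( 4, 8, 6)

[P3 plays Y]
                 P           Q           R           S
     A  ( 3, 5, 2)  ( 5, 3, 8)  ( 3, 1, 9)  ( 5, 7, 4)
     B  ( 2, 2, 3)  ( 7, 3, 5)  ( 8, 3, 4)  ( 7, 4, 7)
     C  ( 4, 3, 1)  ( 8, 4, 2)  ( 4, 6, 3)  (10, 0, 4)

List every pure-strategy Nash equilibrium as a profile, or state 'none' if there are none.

(A,P,X): not NE [P1→C gives 8>3]
(A,P,Y): not NE [P1→C gives 4>3; P2→S gives 7>5; P3→X gives 6>2]
(A,Q,X): not NE [P1→B gives 5>4; P2→P gives 5>4; P3→Y gives 8>0]
(A,Q,Y): not NE [P1→C gives 8>5; P2→S gives 7>3]
(A,R,X): not NE [P1→B gives 9>4; P2→P gives 5>1; P3→Y gives 9>1]
(A,R,Y): not NE [P1→B gives 8>3; P2→S gives 7>1]
(A,S,X): not NE [P2→P gives 5>3]
(A,S,Y): not NE [P1→C gives 10>5; P3→X gives 9>4]
(B,P,X): not NE [P1→C gives 8>3; P2→Q gives 9>2; P3→Y gives 3>0]
(B,P,Y): not NE [P1→C gives 4>2; P2→S gives 4>2]
(B,Q,X): not NE [P3→Y gives 5>0]
(B,Q,Y): not NE [P1→C gives 8>7; P2→S gives 4>3]
(B,R,X): not NE [P2→Q gives 9>7; P3→Y gives 4>1]
(B,R,Y): not NE [P2→S gives 4>3]
(B,S,X): not NE [P1→A gives 8>6; P2→Q gives 9>3; P3→Y gives 7>5]
(B,S,Y): not NE [P1→C gives 10>7]
(C,P,X): not NE [P2→S gives 8>5]
(C,P,Y): not NE [P2→R gives 6>3; P3→X gives 4>1]
(C,Q,X): not NE [P1→B gives 5>3; P2→S gives 8>3]
(C,Q,Y): not NE [P2→R gives 6>4; P3→X gives 6>2]
(C,R,X): not NE [P1→B gives 9>5; P2→S gives 8>0]
(C,R,Y): not NE [P1→B gives 8>4; P3→X gives 4>3]
(C,S,X): not NE [P1→A gives 8>4]
(C,S,Y): not NE [P2→R gives 6>0; P3→X gives 6>4]

PSNE: ∅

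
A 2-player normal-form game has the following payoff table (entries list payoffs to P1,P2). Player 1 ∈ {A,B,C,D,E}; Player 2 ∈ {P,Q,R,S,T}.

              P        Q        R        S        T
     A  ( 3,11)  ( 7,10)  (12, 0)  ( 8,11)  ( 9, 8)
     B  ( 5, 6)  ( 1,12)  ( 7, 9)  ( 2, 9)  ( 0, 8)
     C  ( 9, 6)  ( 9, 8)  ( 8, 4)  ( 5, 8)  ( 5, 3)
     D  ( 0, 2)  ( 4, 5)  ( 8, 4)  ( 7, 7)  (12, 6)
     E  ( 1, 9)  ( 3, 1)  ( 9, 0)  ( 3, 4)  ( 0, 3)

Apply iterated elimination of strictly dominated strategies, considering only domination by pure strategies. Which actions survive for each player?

Remaining: P1:{A,C} P2:{P,Q,S}

P1 drop B (C beats it: P:9>5 Q:9>1 R:8>7 S:5>2 T:5>0)
P1 drop E (A beats it: P:3>1 Q:7>3 R:12>9 S:8>3 T:9>0)
P2 drop R (Q beats it: A:10>0 C:8>4 D:5>4)
P2 drop T (S beats it: A:11>8 C:8>3 D:7>6)
P1 drop D (A beats it: P:3>0 Q:7>4 S:8>7)
P1→{A,C} P2→{P,Q,S}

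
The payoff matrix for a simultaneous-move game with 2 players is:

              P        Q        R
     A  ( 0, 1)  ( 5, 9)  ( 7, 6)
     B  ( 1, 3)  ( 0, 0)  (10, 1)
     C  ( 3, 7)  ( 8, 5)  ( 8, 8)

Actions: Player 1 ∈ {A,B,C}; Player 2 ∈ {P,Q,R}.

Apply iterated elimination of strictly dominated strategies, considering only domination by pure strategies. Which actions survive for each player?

P1 drop A (C beats it: P:3>0 Q:8>5 R:8>7)
P2 drop Q (P beats it: B:3>0 C:7>5)
P1→{B,C} P2→{P,R}

IESDS → P1:{B,C} P2:{P,R}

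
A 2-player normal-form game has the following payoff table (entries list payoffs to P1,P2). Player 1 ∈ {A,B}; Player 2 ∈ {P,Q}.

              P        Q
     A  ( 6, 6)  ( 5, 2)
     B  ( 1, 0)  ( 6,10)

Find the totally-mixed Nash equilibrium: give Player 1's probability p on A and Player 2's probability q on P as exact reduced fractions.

P1 indiff ⇒ q·6+(1-q)·5 = q·1+(1-q)·6 ⇒ q(5) = (1-q)(1) ⇒ q = 1/6
P2 indiff ⇒ p·6+(1-p)·0 = p·2+(1-p)·10 ⇒ p(4) = (1-p)(10) ⇒ p = 5/7

(p,q) = (5/7, 1/6)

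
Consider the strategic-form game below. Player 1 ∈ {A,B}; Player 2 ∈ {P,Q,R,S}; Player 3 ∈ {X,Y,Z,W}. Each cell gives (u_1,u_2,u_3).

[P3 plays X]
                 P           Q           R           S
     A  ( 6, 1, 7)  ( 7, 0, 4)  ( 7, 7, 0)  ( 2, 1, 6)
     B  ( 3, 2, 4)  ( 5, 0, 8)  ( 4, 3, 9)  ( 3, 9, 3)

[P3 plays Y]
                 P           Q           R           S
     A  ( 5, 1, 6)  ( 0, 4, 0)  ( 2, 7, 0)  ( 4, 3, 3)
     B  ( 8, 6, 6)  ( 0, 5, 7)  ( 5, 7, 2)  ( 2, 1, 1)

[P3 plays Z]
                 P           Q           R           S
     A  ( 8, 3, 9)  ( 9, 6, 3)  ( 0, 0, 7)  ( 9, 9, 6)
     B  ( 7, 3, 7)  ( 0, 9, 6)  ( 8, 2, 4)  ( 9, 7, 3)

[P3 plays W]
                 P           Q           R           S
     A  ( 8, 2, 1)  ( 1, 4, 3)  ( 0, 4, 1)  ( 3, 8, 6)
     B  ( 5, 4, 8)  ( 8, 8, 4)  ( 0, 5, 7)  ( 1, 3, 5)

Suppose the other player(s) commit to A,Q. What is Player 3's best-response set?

u_3(X vs A,Q) = 4
u_3(Y vs A,Q) = 0
u_3(Z vs A,Q) = 3
u_3(W vs A,Q) = 3
max payoff 4 at {X}

argmax u_3 = {X}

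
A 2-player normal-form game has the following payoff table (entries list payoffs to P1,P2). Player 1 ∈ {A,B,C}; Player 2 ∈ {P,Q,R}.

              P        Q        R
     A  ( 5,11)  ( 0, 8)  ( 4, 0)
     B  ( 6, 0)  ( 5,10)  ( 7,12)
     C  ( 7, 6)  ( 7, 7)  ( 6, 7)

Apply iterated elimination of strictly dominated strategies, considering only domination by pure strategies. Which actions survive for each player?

IESDS → P1:{B,C} P2:{Q,R}

P1 drop A (B beats it: P:6>5 Q:5>0 R:7>4)
P2 drop P (Q beats it: B:10>0 C:7>6)
P1→{B,C} P2→{Q,R}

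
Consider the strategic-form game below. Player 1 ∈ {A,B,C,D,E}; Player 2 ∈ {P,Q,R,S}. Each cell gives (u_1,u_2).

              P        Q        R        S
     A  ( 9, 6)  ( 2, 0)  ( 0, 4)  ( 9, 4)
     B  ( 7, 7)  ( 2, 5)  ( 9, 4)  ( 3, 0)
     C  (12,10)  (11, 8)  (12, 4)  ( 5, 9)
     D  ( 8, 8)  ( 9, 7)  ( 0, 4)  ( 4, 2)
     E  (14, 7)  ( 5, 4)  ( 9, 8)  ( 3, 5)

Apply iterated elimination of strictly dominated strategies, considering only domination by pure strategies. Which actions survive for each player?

P1 drop B (C beats it: P:12>7 Q:11>2 R:12>9 S:5>3)
P1 drop D (C beats it: P:12>8 Q:11>9 R:12>0 S:5>4)
P2 drop Q (P beats it: A:6>0 C:10>8 E:7>4)
P2 drop S (P beats it: A:6>4 C:10>9 E:7>5)
P1 drop A (C beats it: P:12>9 R:12>0)
P1→{C,E} P2→{P,R}

Survivors P1:{C,E} P2:{P,R}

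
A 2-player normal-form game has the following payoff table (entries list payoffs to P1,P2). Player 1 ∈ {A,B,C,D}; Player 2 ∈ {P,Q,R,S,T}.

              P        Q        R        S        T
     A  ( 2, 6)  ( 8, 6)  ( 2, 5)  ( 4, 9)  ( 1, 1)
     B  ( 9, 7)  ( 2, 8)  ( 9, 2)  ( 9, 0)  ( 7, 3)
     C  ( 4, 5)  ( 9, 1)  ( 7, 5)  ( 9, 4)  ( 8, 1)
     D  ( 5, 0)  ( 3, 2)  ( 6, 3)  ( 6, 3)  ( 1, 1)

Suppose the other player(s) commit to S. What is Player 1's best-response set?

u_1(A vs S) = 4
u_1(B vs S) = 9
u_1(C vs S) = 9
u_1(D vs S) = 6
max payoff 9 at {B,C}

argmax u_1 = {B,C}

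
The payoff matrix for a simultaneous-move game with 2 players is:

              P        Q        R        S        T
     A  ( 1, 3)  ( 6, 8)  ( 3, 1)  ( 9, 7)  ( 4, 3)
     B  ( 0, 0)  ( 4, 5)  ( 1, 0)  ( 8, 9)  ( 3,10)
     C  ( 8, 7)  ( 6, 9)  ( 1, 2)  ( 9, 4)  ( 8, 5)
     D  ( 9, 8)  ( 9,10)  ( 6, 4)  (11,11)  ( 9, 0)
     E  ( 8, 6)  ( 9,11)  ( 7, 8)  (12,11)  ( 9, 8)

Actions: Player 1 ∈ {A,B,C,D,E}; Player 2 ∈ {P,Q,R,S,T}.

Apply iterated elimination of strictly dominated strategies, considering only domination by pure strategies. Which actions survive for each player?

P1 drop A (D beats it: P:9>1 Q:9>6 R:6>3 S:11>9 T:9>4)
P1 drop B (D beats it: P:9>0 Q:9>4 R:6>1 S:11>8 T:9>3)
P1 drop C (D beats it: P:9>8 Q:9>6 R:6>1 S:11>9 T:9>8)
P2 drop P (Q beats it: D:10>8 E:11>6)
P2 drop R (Q beats it: D:10>4 E:11>8)
P2 drop T (Q beats it: D:10>0 E:11>8)
P1→{D,E} P2→{Q,S}

IESDS → P1:{D,E} P2:{Q,S}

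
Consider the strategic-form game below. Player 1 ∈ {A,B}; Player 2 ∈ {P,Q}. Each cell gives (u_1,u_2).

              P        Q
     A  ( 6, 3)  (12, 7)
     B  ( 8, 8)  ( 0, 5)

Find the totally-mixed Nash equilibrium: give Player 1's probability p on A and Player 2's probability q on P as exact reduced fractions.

P1 indiff ⇒ q·6+(1-q)·12 = q·8+(1-q)·0 ⇒ q(-2) = (1-q)(-12) ⇒ q = 6/7
P2 indiff ⇒ p·3+(1-p)·8 = p·7+(1-p)·5 ⇒ p(-4) = (1-p)(-3) ⇒ p = 3/7

(p,q) = (3/7, 6/7)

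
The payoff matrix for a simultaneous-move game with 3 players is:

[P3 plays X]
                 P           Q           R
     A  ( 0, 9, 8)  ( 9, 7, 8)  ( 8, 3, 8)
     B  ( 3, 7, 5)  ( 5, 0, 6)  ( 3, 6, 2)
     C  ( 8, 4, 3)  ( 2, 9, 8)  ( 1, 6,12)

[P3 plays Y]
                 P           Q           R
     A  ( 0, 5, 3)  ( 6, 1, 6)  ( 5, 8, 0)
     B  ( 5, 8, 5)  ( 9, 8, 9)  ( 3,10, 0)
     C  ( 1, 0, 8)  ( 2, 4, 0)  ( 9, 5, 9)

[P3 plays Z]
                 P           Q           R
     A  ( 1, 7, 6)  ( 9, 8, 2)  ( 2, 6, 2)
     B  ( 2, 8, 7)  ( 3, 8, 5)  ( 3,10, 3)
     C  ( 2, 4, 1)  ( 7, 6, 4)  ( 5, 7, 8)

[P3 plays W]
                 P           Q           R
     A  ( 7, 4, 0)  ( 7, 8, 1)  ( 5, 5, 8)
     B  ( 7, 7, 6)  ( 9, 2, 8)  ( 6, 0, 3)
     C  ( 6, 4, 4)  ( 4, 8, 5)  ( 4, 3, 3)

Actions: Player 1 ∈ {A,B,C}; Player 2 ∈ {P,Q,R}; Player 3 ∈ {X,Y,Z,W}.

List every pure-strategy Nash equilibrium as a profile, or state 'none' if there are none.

(A,P,X): not NE [P1→C gives 8>0]
(A,P,Y): not NE [P1→B gives 5>0; P2→R gives 8>5; P3→X gives 8>3]
(A,P,Z): not NE [P1→C gives 2>1; P2→Q gives 8>7; P3→X gives 8>6]
(A,P,W): not NE [P2→Q gives 8>4; P3→X gives 8>0]
(A,Q,X): not NE [P2→P gives 9>7]
(A,Q,Y): not NE [P1→B gives 9>6; P2→R gives 8>1; P3→X gives 8>6]
(A,Q,Z): not NE [P3→X gives 8>2]
(A,Q,W): not NE [P1→B gives 9>7; P3→X gives 8>1]
(A,R,X): not NE [P2→P gives 9>3]
(A,R,Y): not NE [P1→C gives 9>5; P3→W gives 8>0]
(A,R,Z): not NE [P1→C gives 5>2; P2→Q gives 8>6; P3→W gives 8>2]
(A,R,W): not NE [P1→B gives 6>5; P2→Q gives 8>5]
(B,P,X): not NE [P1→C gives 8>3; P3→Z gives 7>5]
(B,P,Y): not NE [P2→R gives 10>8; P3→Z gives 7>5]
(B,P,Z): not NE [P2→R gives 10>8]
(B,P,W): not NE [P3→Z gives 7>6]
(B,Q,X): not NE [P1→A gives 9>5; P2→P gives 7>0; P3→Y gives 9>6]
(B,Q,Y): not NE [P2→R gives 10>8]
(B,Q,Z): not NE [P1→A gives 9>3; P2→R gives 10>8; P3→Y gives 9>5]
(B,Q,W): not NE [P2→P gives 7>2; P3→Y gives 9>8]
(B,R,X): not NE [P1→A gives 8>3; P2→P gives 7>6; P3→W gives 3>2]
(B,R,Y): not NE [P1→C gives 9>3; P3→W gives 3>0]
(B,R,Z): not NE [P1→C gives 5>3]
(B,R,W): not NE [P2→P gives 7>0]
(C,P,X): not NE [P2→Q gives 9>4; P3→Y gives 8>3]
(C,P,Y): not NE [P1→B gives 5>1; P2→R gives 5>0]
(C,P,Z): not NE [P2→R gives 7>4; P3→Y gives 8>1]
(C,P,W): not NE [P1→B gives 7>6; P2→Q gives 8>4; P3→Y gives 8>4]
(C,Q,X): not NE [P1→A gives 9>2]
(C,Q,Y): not NE [P1→B gives 9>2; P2→R gives 5>4; P3→X gives 8>0]
(C,Q,Z): not NE [P1→A gives 9>7; P2→R gives 7>6; P3→X gives 8>4]
(C,Q,W): not NE [P1→B gives 9>4; P3→X gives 8>5]
(C,R,X): not NE [P1→A gives 8>1; P2→Q gives 9>6]
(C,R,Y): not NE [P3→X gives 12>9]
(C,R,Z): not NE [P3→X gives 12>8]
(C,R,W): not NE [P1→B gives 6>4; P2→Q gives 8>3; P3→X gives 12>3]

No pure NE.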